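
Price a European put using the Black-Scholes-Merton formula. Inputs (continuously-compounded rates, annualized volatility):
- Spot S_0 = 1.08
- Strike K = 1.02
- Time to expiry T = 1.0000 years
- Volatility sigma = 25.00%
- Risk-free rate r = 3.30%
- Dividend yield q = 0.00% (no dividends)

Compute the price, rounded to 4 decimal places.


d1 = (ln(S/K) + (r - q + 0.5*sigma^2) * T) / (sigma * sqrt(T)) = 0.48563366
d2 = d1 - sigma * sqrt(T) = 0.23563366
exp(-rT) = 0.96753856; exp(-qT) = 1.00000000
P = K * exp(-rT) * N(-d2) - S_0 * exp(-qT) * N(-d1)
N(-d1) = 0.31361347; N(-d2) = 0.40685848
P = 1.0200 * 0.96753856 * 0.40685848 - 1.0800 * 1.00000000 * 0.31361347 = 0.0628

Answer: Price = 0.0628


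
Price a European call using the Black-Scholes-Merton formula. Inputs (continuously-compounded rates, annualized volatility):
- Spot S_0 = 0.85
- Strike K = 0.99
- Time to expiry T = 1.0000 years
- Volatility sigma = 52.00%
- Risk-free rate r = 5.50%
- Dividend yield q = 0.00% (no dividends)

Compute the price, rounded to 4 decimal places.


d1 = (ln(S/K) + (r - q + 0.5*sigma^2) * T) / (sigma * sqrt(T)) = 0.07256040
d2 = d1 - sigma * sqrt(T) = -0.44743960
exp(-rT) = 0.94648515; exp(-qT) = 1.00000000
C = S_0 * exp(-qT) * N(d1) - K * exp(-rT) * N(d2)
N(d1) = 0.52892203; N(d2) = 0.32727884
C = 0.8500 * 1.00000000 * 0.52892203 - 0.9900 * 0.94648515 * 0.32727884 = 0.1429

Answer: Price = 0.1429


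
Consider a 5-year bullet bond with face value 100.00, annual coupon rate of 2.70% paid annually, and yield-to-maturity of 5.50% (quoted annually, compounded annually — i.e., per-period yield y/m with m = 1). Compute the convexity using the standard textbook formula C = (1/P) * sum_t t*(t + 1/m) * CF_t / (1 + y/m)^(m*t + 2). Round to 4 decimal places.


Answer: Convexity = 24.9834

Derivation:
Coupon per period c = face * coupon_rate / m = 2.700000
Periods per year m = 1; per-period yield y/m = 0.055000
Number of cashflows N = 5
Cashflows (t years, CF_t, discount factor 1/(1+y/m)^(m*t), PV):
  t = 1.0000: CF_t = 2.700000, DF = 0.947867, PV = 2.559242
  t = 2.0000: CF_t = 2.700000, DF = 0.898452, PV = 2.425822
  t = 3.0000: CF_t = 2.700000, DF = 0.851614, PV = 2.299357
  t = 4.0000: CF_t = 2.700000, DF = 0.807217, PV = 2.179485
  t = 5.0000: CF_t = 102.700000, DF = 0.765134, PV = 78.579298
Price P = sum_t PV_t = 88.043203
Convexity numerator sum_t t*(t + 1/m) * CF_t / (1+y/m)^(m*t + 2):
  t = 1.0000: term = 4.598714
  t = 2.0000: term = 13.076911
  t = 3.0000: term = 24.790353
  t = 4.0000: term = 39.163275
  t = 5.0000: term = 2117.992807
Convexity = (1/P) * sum = 2199.622060 / 88.043203 = 24.983440


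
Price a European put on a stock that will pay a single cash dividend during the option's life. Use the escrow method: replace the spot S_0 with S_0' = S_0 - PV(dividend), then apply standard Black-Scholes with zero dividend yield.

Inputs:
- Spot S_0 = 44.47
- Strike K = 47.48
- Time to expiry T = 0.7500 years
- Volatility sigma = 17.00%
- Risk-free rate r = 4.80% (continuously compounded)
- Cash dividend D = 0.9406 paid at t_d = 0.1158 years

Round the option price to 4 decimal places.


PV(D) = D * exp(-r * t_d) = 0.9406 * 0.99445702 = 0.93538627
S_0' = S_0 - PV(D) = 44.4700 - 0.93538627 = 43.53461373
d1 = (ln(S_0'/K) + (r + sigma^2/2)*T) / (sigma*sqrt(T)) = -0.27111506
d2 = d1 - sigma*sqrt(T) = -0.41833938
exp(-rT) = 0.96464029
N(-d1) = 0.60684873; N(-d2) = 0.66215050
P = K * exp(-rT) * N(-d2) - S_0' * N(-d1) = 47.4800 * 0.96464029 * 0.66215050 - 43.53461373 * 0.60684873 = 3.9083

Answer: Price = 3.9083


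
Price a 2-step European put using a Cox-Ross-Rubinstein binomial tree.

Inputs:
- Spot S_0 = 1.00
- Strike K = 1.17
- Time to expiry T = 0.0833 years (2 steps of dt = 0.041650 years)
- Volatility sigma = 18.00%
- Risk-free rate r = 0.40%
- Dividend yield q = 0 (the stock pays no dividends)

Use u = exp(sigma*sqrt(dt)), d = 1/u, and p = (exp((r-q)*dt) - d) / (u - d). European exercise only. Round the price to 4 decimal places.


dt = T/N = 0.041650
u = exp(sigma*sqrt(dt)) = 1.037418; d = 1/u = 0.963932
p = (exp((r-q)*dt) - d) / (u - d) = 0.493085
Discount per step: exp(-r*dt) = 0.999833
Stock lattice S(k, i) with i counting down-moves:
  k=0: S(0,0) = 1.0000
  k=1: S(1,0) = 1.0374; S(1,1) = 0.9639
  k=2: S(2,0) = 1.0762; S(2,1) = 1.0000; S(2,2) = 0.9292
Terminal payoffs V(N, i) = max(K - S_T, 0):
  V(2,0) = 0.093764; V(2,1) = 0.170000; V(2,2) = 0.240836
Backward induction: V(k, i) = exp(-r*dt) * [p * V(k+1, i) + (1-p) * V(k+1, i+1)].
  V(1,0) = exp(-r*dt) * [p*0.093764 + (1-p)*0.170000] = 0.132387
  V(1,1) = exp(-r*dt) * [p*0.170000 + (1-p)*0.240836] = 0.205874
  V(0,0) = exp(-r*dt) * [p*0.132387 + (1-p)*0.205874] = 0.169610

Answer: Price = V(0,0) = 0.1696


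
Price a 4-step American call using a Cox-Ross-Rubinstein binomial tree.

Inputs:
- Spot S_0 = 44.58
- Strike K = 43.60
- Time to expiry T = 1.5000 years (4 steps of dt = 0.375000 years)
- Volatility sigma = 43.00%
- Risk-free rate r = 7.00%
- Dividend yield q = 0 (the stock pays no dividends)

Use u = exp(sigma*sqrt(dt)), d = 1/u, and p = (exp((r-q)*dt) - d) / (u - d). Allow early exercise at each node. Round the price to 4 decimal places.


dt = T/N = 0.375000
u = exp(sigma*sqrt(dt)) = 1.301243; d = 1/u = 0.768496
p = (exp((r-q)*dt) - d) / (u - d) = 0.484473
Discount per step: exp(-r*dt) = 0.974092
Stock lattice S(k, i) with i counting down-moves:
  k=0: S(0,0) = 44.5800
  k=1: S(1,0) = 58.0094; S(1,1) = 34.2595
  k=2: S(2,0) = 75.4844; S(2,1) = 44.5800; S(2,2) = 26.3283
  k=3: S(3,0) = 98.2235; S(3,1) = 58.0094; S(3,2) = 34.2595; S(3,3) = 20.2332
  k=4: S(4,0) = 127.8127; S(4,1) = 75.4844; S(4,2) = 44.5800; S(4,3) = 26.3283; S(4,4) = 15.5491
Terminal payoffs V(N, i) = max(S_T - K, 0):
  V(4,0) = 84.212701; V(4,1) = 31.884371; V(4,2) = 0.980000; V(4,3) = 0.000000; V(4,4) = 0.000000
Backward induction: V(k, i) = exp(-r*dt) * [p * V(k+1, i) + (1-p) * V(k+1, i+1)]; then take max(V_cont, immediate exercise) for American.
  V(3,0) = exp(-r*dt) * [p*84.212701 + (1-p)*31.884371] = 55.753136; exercise = 54.623527; V(3,0) = max -> 55.753136
  V(3,1) = exp(-r*dt) * [p*31.884371 + (1-p)*0.980000] = 15.539033; exercise = 14.409424; V(3,1) = max -> 15.539033
  V(3,2) = exp(-r*dt) * [p*0.980000 + (1-p)*0.000000] = 0.462483; exercise = 0.000000; V(3,2) = max -> 0.462483
  V(3,3) = exp(-r*dt) * [p*0.000000 + (1-p)*0.000000] = 0.000000; exercise = 0.000000; V(3,3) = max -> 0.000000
  V(2,0) = exp(-r*dt) * [p*55.753136 + (1-p)*15.539033] = 34.114322; exercise = 31.884371; V(2,0) = max -> 34.114322
  V(2,1) = exp(-r*dt) * [p*15.539033 + (1-p)*0.462483] = 7.565442; exercise = 0.980000; V(2,1) = max -> 7.565442
  V(2,2) = exp(-r*dt) * [p*0.462483 + (1-p)*0.000000] = 0.218255; exercise = 0.000000; V(2,2) = max -> 0.218255
  V(1,0) = exp(-r*dt) * [p*34.114322 + (1-p)*7.565442] = 19.898408; exercise = 14.409424; V(1,0) = max -> 19.898408
  V(1,1) = exp(-r*dt) * [p*7.565442 + (1-p)*0.218255] = 3.679893; exercise = 0.000000; V(1,1) = max -> 3.679893
  V(0,0) = exp(-r*dt) * [p*19.898408 + (1-p)*3.679893] = 11.238411; exercise = 0.980000; V(0,0) = max -> 11.238411

Answer: Price = V(0,0) = 11.2384


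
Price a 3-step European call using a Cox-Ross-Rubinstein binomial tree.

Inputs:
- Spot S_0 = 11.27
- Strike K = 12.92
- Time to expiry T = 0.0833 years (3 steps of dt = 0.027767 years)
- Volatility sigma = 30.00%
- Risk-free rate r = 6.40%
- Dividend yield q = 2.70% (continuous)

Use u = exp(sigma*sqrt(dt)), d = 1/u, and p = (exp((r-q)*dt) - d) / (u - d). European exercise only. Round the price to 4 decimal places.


dt = T/N = 0.027767
u = exp(sigma*sqrt(dt)) = 1.051261; d = 1/u = 0.951239
p = (exp((r-q)*dt) - d) / (u - d) = 0.497782
Discount per step: exp(-r*dt) = 0.998225
Stock lattice S(k, i) with i counting down-moves:
  k=0: S(0,0) = 11.2700
  k=1: S(1,0) = 11.8477; S(1,1) = 10.7205
  k=2: S(2,0) = 12.4550; S(2,1) = 11.2700; S(2,2) = 10.1977
  k=3: S(3,0) = 13.0935; S(3,1) = 11.8477; S(3,2) = 10.7205; S(3,3) = 9.7005
Terminal payoffs V(N, i) = max(S_T - K, 0):
  V(3,0) = 0.173479; V(3,1) = 0.000000; V(3,2) = 0.000000; V(3,3) = 0.000000
Backward induction: V(k, i) = exp(-r*dt) * [p * V(k+1, i) + (1-p) * V(k+1, i+1)].
  V(2,0) = exp(-r*dt) * [p*0.173479 + (1-p)*0.000000] = 0.086201
  V(2,1) = exp(-r*dt) * [p*0.000000 + (1-p)*0.000000] = 0.000000
  V(2,2) = exp(-r*dt) * [p*0.000000 + (1-p)*0.000000] = 0.000000
  V(1,0) = exp(-r*dt) * [p*0.086201 + (1-p)*0.000000] = 0.042833
  V(1,1) = exp(-r*dt) * [p*0.000000 + (1-p)*0.000000] = 0.000000
  V(0,0) = exp(-r*dt) * [p*0.042833 + (1-p)*0.000000] = 0.021284

Answer: Price = V(0,0) = 0.0213


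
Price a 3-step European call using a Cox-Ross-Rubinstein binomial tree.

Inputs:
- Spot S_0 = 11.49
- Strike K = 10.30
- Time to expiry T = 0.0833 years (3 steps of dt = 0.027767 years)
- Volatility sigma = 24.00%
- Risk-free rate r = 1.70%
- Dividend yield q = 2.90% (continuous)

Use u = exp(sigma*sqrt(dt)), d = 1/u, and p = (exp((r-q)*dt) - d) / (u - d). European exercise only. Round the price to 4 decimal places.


dt = T/N = 0.027767
u = exp(sigma*sqrt(dt)) = 1.040802; d = 1/u = 0.960797
p = (exp((r-q)*dt) - d) / (u - d) = 0.485839
Discount per step: exp(-r*dt) = 0.999528
Stock lattice S(k, i) with i counting down-moves:
  k=0: S(0,0) = 11.4900
  k=1: S(1,0) = 11.9588; S(1,1) = 11.0396
  k=2: S(2,0) = 12.4468; S(2,1) = 11.4900; S(2,2) = 10.6068
  k=3: S(3,0) = 12.9546; S(3,1) = 11.9588; S(3,2) = 11.0396; S(3,3) = 10.1910
Terminal payoffs V(N, i) = max(S_T - K, 0):
  V(3,0) = 2.654628; V(3,1) = 1.658820; V(3,2) = 0.739559; V(3,3) = 0.000000
Backward induction: V(k, i) = exp(-r*dt) * [p * V(k+1, i) + (1-p) * V(k+1, i+1)].
  V(2,0) = exp(-r*dt) * [p*2.654628 + (1-p)*1.658820] = 2.141612
  V(2,1) = exp(-r*dt) * [p*1.658820 + (1-p)*0.739559] = 1.185612
  V(2,2) = exp(-r*dt) * [p*0.739559 + (1-p)*0.000000] = 0.359137
  V(1,0) = exp(-r*dt) * [p*2.141612 + (1-p)*1.185612] = 1.649296
  V(1,1) = exp(-r*dt) * [p*1.185612 + (1-p)*0.359137] = 0.760312
  V(0,0) = exp(-r*dt) * [p*1.649296 + (1-p)*0.760312] = 1.191653

Answer: Price = V(0,0) = 1.1917


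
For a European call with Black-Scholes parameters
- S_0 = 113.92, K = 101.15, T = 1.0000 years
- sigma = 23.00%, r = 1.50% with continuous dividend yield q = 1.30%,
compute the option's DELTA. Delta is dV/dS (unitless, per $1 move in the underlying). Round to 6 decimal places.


d1 = 0.6406168872; d2 = 0.4106168872
phi(d1) = 0.3249338905; exp(-qT) = 0.9870841350; exp(-rT) = 0.9851119396
N(d1) = 0.7391141875
Delta = exp(-qT) * N(d1) = 0.9870841350 * 0.7391141875 = 0.729568

Answer: Delta = 0.729568


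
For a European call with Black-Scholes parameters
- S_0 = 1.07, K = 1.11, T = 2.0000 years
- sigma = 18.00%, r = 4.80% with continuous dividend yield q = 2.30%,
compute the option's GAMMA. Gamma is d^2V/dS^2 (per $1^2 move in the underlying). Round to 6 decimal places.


d1 = 0.1795211855; d2 = -0.0750372557
phi(d1) = 0.3925652705; exp(-qT) = 0.9550419622; exp(-rT) = 0.9084640161
Gamma = exp(-qT) * phi(d1) / (S * sigma * sqrt(T)) = 0.9550419622 * 0.3925652705 / (1.0700 * 0.1800 * 1.4142135624) = 1.376458

Answer: Gamma = 1.376458


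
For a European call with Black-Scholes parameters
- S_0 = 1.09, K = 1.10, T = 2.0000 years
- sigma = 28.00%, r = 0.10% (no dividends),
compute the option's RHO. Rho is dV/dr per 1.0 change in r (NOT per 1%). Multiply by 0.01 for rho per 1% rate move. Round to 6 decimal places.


d1 = 0.1799776577; d2 = -0.2160021398
phi(d1) = 0.3925330616; exp(-qT) = 1.0000000000; exp(-rT) = 0.9980019987
N(d2) = 0.4144930398
Rho = K*T*exp(-rT)*N(d2) = 1.1000 * 2.0000 * 0.9980019987 * 0.4144930398 = 0.910063

Answer: Rho = 0.910063


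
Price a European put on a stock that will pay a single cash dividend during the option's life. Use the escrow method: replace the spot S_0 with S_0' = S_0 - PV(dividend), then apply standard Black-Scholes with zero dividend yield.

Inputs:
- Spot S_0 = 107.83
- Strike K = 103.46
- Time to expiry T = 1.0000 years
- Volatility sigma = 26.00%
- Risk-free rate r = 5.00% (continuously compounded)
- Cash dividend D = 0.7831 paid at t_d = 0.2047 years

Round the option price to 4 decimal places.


PV(D) = D * exp(-r * t_d) = 0.7831 * 0.98981720 = 0.77512585
S_0' = S_0 - PV(D) = 107.8300 - 0.77512585 = 107.05487415
d1 = (ln(S_0'/K) + (r + sigma^2/2)*T) / (sigma*sqrt(T)) = 0.45367877
d2 = d1 - sigma*sqrt(T) = 0.19367877
exp(-rT) = 0.95122942
N(-d1) = 0.32503002; N(-d2) = 0.42321371
P = K * exp(-rT) * N(-d2) - S_0' * N(-d1) = 103.4600 * 0.95122942 * 0.42321371 - 107.05487415 * 0.32503002 = 6.8542

Answer: Price = 6.8542


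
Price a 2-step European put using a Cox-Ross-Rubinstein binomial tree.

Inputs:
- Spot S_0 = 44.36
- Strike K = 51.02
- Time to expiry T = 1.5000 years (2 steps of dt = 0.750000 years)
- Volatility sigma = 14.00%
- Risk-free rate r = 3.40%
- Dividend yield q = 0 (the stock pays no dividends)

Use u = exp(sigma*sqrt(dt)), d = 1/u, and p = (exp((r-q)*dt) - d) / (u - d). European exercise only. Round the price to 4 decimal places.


dt = T/N = 0.750000
u = exp(sigma*sqrt(dt)) = 1.128900; d = 1/u = 0.885818
p = (exp((r-q)*dt) - d) / (u - d) = 0.575978
Discount per step: exp(-r*dt) = 0.974822
Stock lattice S(k, i) with i counting down-moves:
  k=0: S(0,0) = 44.3600
  k=1: S(1,0) = 50.0780; S(1,1) = 39.2949
  k=2: S(2,0) = 56.5330; S(2,1) = 44.3600; S(2,2) = 34.8081
Terminal payoffs V(N, i) = max(K - S_T, 0):
  V(2,0) = 0.000000; V(2,1) = 6.660000; V(2,2) = 16.211868
Backward induction: V(k, i) = exp(-r*dt) * [p * V(k+1, i) + (1-p) * V(k+1, i+1)].
  V(1,0) = exp(-r*dt) * [p*0.000000 + (1-p)*6.660000] = 2.752884
  V(1,1) = exp(-r*dt) * [p*6.660000 + (1-p)*16.211868] = 10.440543
  V(0,0) = exp(-r*dt) * [p*2.752884 + (1-p)*10.440543] = 5.861236

Answer: Price = V(0,0) = 5.8612


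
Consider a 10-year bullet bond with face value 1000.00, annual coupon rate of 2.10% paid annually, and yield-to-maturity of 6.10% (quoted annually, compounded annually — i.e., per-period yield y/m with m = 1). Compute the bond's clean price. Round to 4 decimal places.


Answer: Price = 706.9863

Derivation:
Coupon per period c = face * coupon_rate / m = 21.000000
Periods per year m = 1; per-period yield y/m = 0.061000
Number of cashflows N = 10
Cashflows (t years, CF_t, discount factor 1/(1+y/m)^(m*t), PV):
  t = 1.0000: CF_t = 21.000000, DF = 0.942507, PV = 19.792648
  t = 2.0000: CF_t = 21.000000, DF = 0.888320, PV = 18.654711
  t = 3.0000: CF_t = 21.000000, DF = 0.837247, PV = 17.582197
  t = 4.0000: CF_t = 21.000000, DF = 0.789112, PV = 16.571345
  t = 5.0000: CF_t = 21.000000, DF = 0.743743, PV = 15.618610
  t = 6.0000: CF_t = 21.000000, DF = 0.700983, PV = 14.720650
  t = 7.0000: CF_t = 21.000000, DF = 0.660682, PV = 13.874317
  t = 8.0000: CF_t = 21.000000, DF = 0.622697, PV = 13.076642
  t = 9.0000: CF_t = 21.000000, DF = 0.586897, PV = 12.324827
  t = 10.0000: CF_t = 1021.000000, DF = 0.553154, PV = 564.770369
Price P = sum_t PV_t = 706.986316


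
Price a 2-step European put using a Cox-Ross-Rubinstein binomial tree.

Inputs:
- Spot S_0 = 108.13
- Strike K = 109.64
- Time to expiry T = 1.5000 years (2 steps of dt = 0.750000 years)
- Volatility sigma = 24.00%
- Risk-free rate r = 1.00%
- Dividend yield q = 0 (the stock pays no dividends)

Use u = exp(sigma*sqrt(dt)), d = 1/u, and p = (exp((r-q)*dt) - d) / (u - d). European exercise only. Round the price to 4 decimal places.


Answer: Price = V(0,0) = 11.4873

Derivation:
dt = T/N = 0.750000
u = exp(sigma*sqrt(dt)) = 1.231024; d = 1/u = 0.812332
p = (exp((r-q)*dt) - d) / (u - d) = 0.466205
Discount per step: exp(-r*dt) = 0.992528
Stock lattice S(k, i) with i counting down-moves:
  k=0: S(0,0) = 108.1300
  k=1: S(1,0) = 133.1106; S(1,1) = 87.8375
  k=2: S(2,0) = 163.8623; S(2,1) = 108.1300; S(2,2) = 71.3532
Terminal payoffs V(N, i) = max(K - S_T, 0):
  V(2,0) = 0.000000; V(2,1) = 1.510000; V(2,2) = 38.286813
Backward induction: V(k, i) = exp(-r*dt) * [p * V(k+1, i) + (1-p) * V(k+1, i+1)].
  V(1,0) = exp(-r*dt) * [p*0.000000 + (1-p)*1.510000] = 0.800008
  V(1,1) = exp(-r*dt) * [p*1.510000 + (1-p)*38.286813] = 20.983312
  V(0,0) = exp(-r*dt) * [p*0.800008 + (1-p)*20.983312] = 11.487276


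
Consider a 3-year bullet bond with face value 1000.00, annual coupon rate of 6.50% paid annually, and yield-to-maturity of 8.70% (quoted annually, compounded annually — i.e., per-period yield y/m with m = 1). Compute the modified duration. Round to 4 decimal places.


Coupon per period c = face * coupon_rate / m = 65.000000
Periods per year m = 1; per-period yield y/m = 0.087000
Number of cashflows N = 3
Cashflows (t years, CF_t, discount factor 1/(1+y/m)^(m*t), PV):
  t = 1.0000: CF_t = 65.000000, DF = 0.919963, PV = 59.797608
  t = 2.0000: CF_t = 65.000000, DF = 0.846332, PV = 55.011599
  t = 3.0000: CF_t = 1065.000000, DF = 0.778595, PV = 829.203212
Price P = sum_t PV_t = 944.012419
First compute Macaulay numerator sum_t t * PV_t:
  t * PV_t at t = 1.0000: 59.797608
  t * PV_t at t = 2.0000: 110.023198
  t * PV_t at t = 3.0000: 2487.609635
Macaulay duration D = 2657.430441 / 944.012419 = 2.815038
Modified duration = D / (1 + y/m) = 2.815038 / (1 + 0.087000) = 2.589731

Answer: Modified duration = 2.5897


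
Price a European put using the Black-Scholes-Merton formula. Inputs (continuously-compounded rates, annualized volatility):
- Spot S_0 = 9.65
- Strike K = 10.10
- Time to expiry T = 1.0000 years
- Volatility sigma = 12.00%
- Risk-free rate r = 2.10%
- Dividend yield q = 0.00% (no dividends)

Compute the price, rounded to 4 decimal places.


d1 = (ln(S/K) + (r - q + 0.5*sigma^2) * T) / (sigma * sqrt(T)) = -0.14481257
d2 = d1 - sigma * sqrt(T) = -0.26481257
exp(-rT) = 0.97921896; exp(-qT) = 1.00000000
P = K * exp(-rT) * N(-d2) - S_0 * exp(-qT) * N(-d1)
N(-d1) = 0.55757057; N(-d2) = 0.60442307
P = 10.1000 * 0.97921896 * 0.60442307 - 9.6500 * 1.00000000 * 0.55757057 = 0.5973

Answer: Price = 0.5973


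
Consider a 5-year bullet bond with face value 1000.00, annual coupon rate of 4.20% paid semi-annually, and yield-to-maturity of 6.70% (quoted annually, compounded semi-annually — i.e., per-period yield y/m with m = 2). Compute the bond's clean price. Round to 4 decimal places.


Coupon per period c = face * coupon_rate / m = 21.000000
Periods per year m = 2; per-period yield y/m = 0.033500
Number of cashflows N = 10
Cashflows (t years, CF_t, discount factor 1/(1+y/m)^(m*t), PV):
  t = 0.5000: CF_t = 21.000000, DF = 0.967586, PV = 20.319303
  t = 1.0000: CF_t = 21.000000, DF = 0.936222, PV = 19.660671
  t = 1.5000: CF_t = 21.000000, DF = 0.905876, PV = 19.023387
  t = 2.0000: CF_t = 21.000000, DF = 0.876512, PV = 18.406761
  t = 2.5000: CF_t = 21.000000, DF = 0.848101, PV = 17.810122
  t = 3.0000: CF_t = 21.000000, DF = 0.820611, PV = 17.232822
  t = 3.5000: CF_t = 21.000000, DF = 0.794011, PV = 16.674235
  t = 4.0000: CF_t = 21.000000, DF = 0.768274, PV = 16.133755
  t = 4.5000: CF_t = 21.000000, DF = 0.743371, PV = 15.610793
  t = 5.0000: CF_t = 1021.000000, DF = 0.719275, PV = 734.380155
Price P = sum_t PV_t = 895.252005

Answer: Price = 895.2520


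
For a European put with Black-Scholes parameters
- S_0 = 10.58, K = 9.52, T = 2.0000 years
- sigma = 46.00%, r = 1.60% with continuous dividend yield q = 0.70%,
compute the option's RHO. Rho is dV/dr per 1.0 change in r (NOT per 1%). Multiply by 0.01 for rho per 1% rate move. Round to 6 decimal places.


Answer: Rho = -10.212638

Derivation:
d1 = 0.5152204093; d2 = -0.1353178294
phi(d1) = 0.3493557384; exp(-qT) = 0.9860975443; exp(-rT) = 0.9685065821
N(-d2) = 0.5538197055
Rho = -K*T*exp(-rT)*N(-d2) = -9.5200 * 2.0000 * 0.9685065821 * 0.5538197055 = -10.212638


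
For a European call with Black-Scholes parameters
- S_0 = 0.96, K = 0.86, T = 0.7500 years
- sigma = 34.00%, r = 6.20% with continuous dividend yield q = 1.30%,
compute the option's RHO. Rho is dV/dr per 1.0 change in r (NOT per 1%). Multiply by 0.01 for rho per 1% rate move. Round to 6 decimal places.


d1 = 0.6456164884; d2 = 0.3511678511
phi(d1) = 0.3238907996; exp(-qT) = 0.9902973771; exp(-rT) = 0.9545645606
N(d2) = 0.6372687864
Rho = K*T*exp(-rT)*N(d2) = 0.8600 * 0.7500 * 0.9545645606 * 0.6372687864 = 0.392363

Answer: Rho = 0.392363


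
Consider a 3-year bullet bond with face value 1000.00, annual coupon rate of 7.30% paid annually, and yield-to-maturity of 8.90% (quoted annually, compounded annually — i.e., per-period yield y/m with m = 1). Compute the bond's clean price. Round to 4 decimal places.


Coupon per period c = face * coupon_rate / m = 73.000000
Periods per year m = 1; per-period yield y/m = 0.089000
Number of cashflows N = 3
Cashflows (t years, CF_t, discount factor 1/(1+y/m)^(m*t), PV):
  t = 1.0000: CF_t = 73.000000, DF = 0.918274, PV = 67.033976
  t = 2.0000: CF_t = 73.000000, DF = 0.843226, PV = 61.555534
  t = 3.0000: CF_t = 1073.000000, DF = 0.774313, PV = 830.837486
Price P = sum_t PV_t = 959.426995

Answer: Price = 959.4270


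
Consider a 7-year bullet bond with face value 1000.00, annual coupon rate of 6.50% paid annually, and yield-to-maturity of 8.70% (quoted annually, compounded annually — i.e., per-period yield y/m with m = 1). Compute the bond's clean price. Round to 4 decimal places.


Coupon per period c = face * coupon_rate / m = 65.000000
Periods per year m = 1; per-period yield y/m = 0.087000
Number of cashflows N = 7
Cashflows (t years, CF_t, discount factor 1/(1+y/m)^(m*t), PV):
  t = 1.0000: CF_t = 65.000000, DF = 0.919963, PV = 59.797608
  t = 2.0000: CF_t = 65.000000, DF = 0.846332, PV = 55.011599
  t = 3.0000: CF_t = 65.000000, DF = 0.778595, PV = 50.608647
  t = 4.0000: CF_t = 65.000000, DF = 0.716278, PV = 46.558093
  t = 5.0000: CF_t = 65.000000, DF = 0.658950, PV = 42.831732
  t = 6.0000: CF_t = 65.000000, DF = 0.606209, PV = 39.403617
  t = 7.0000: CF_t = 1065.000000, DF = 0.557690, PV = 593.940307
Price P = sum_t PV_t = 888.151603

Answer: Price = 888.1516


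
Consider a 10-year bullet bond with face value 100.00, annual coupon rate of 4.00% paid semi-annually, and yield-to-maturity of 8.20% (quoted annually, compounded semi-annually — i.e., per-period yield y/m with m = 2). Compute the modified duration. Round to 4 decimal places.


Answer: Modified duration = 7.6534

Derivation:
Coupon per period c = face * coupon_rate / m = 2.000000
Periods per year m = 2; per-period yield y/m = 0.041000
Number of cashflows N = 20
Cashflows (t years, CF_t, discount factor 1/(1+y/m)^(m*t), PV):
  t = 0.5000: CF_t = 2.000000, DF = 0.960615, PV = 1.921230
  t = 1.0000: CF_t = 2.000000, DF = 0.922781, PV = 1.845562
  t = 1.5000: CF_t = 2.000000, DF = 0.886437, PV = 1.772874
  t = 2.0000: CF_t = 2.000000, DF = 0.851524, PV = 1.703049
  t = 2.5000: CF_t = 2.000000, DF = 0.817987, PV = 1.635974
  t = 3.0000: CF_t = 2.000000, DF = 0.785770, PV = 1.571541
  t = 3.5000: CF_t = 2.000000, DF = 0.754823, PV = 1.509645
  t = 4.0000: CF_t = 2.000000, DF = 0.725094, PV = 1.450188
  t = 4.5000: CF_t = 2.000000, DF = 0.696536, PV = 1.393072
  t = 5.0000: CF_t = 2.000000, DF = 0.669103, PV = 1.338205
  t = 5.5000: CF_t = 2.000000, DF = 0.642750, PV = 1.285500
  t = 6.0000: CF_t = 2.000000, DF = 0.617435, PV = 1.234870
  t = 6.5000: CF_t = 2.000000, DF = 0.593117, PV = 1.186234
  t = 7.0000: CF_t = 2.000000, DF = 0.569757, PV = 1.139514
  t = 7.5000: CF_t = 2.000000, DF = 0.547317, PV = 1.094634
  t = 8.0000: CF_t = 2.000000, DF = 0.525761, PV = 1.051522
  t = 8.5000: CF_t = 2.000000, DF = 0.505054, PV = 1.010107
  t = 9.0000: CF_t = 2.000000, DF = 0.485162, PV = 0.970324
  t = 9.5000: CF_t = 2.000000, DF = 0.466054, PV = 0.932108
  t = 10.0000: CF_t = 102.000000, DF = 0.447698, PV = 45.665223
Price P = sum_t PV_t = 71.711374
First compute Macaulay numerator sum_t t * PV_t:
  t * PV_t at t = 0.5000: 0.960615
  t * PV_t at t = 1.0000: 1.845562
  t * PV_t at t = 1.5000: 2.659311
  t * PV_t at t = 2.0000: 3.406097
  t * PV_t at t = 2.5000: 4.089935
  t * PV_t at t = 3.0000: 4.714622
  t * PV_t at t = 3.5000: 5.283758
  t * PV_t at t = 4.0000: 5.800750
  t * PV_t at t = 4.5000: 6.268822
  t * PV_t at t = 5.0000: 6.691026
  t * PV_t at t = 5.5000: 7.070248
  t * PV_t at t = 6.0000: 7.409220
  t * PV_t at t = 6.5000: 7.710524
  t * PV_t at t = 7.0000: 7.976600
  t * PV_t at t = 7.5000: 8.209757
  t * PV_t at t = 8.0000: 8.412175
  t * PV_t at t = 8.5000: 8.585914
  t * PV_t at t = 9.0000: 8.732918
  t * PV_t at t = 9.5000: 8.855024
  t * PV_t at t = 10.0000: 456.652229
Macaulay duration D = 571.335106 / 71.711374 = 7.967148
Modified duration = D / (1 + y/m) = 7.967148 / (1 + 0.041000) = 7.653360


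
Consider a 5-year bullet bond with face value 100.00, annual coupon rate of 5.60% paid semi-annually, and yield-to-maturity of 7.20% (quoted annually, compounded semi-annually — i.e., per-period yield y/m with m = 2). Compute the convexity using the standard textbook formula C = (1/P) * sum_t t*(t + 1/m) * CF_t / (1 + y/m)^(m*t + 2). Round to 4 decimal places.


Coupon per period c = face * coupon_rate / m = 2.800000
Periods per year m = 2; per-period yield y/m = 0.036000
Number of cashflows N = 10
Cashflows (t years, CF_t, discount factor 1/(1+y/m)^(m*t), PV):
  t = 0.5000: CF_t = 2.800000, DF = 0.965251, PV = 2.702703
  t = 1.0000: CF_t = 2.800000, DF = 0.931709, PV = 2.608786
  t = 1.5000: CF_t = 2.800000, DF = 0.899333, PV = 2.518134
  t = 2.0000: CF_t = 2.800000, DF = 0.868082, PV = 2.430631
  t = 2.5000: CF_t = 2.800000, DF = 0.837917, PV = 2.346169
  t = 3.0000: CF_t = 2.800000, DF = 0.808801, PV = 2.264642
  t = 3.5000: CF_t = 2.800000, DF = 0.780696, PV = 2.185948
  t = 4.0000: CF_t = 2.800000, DF = 0.753567, PV = 2.109988
  t = 4.5000: CF_t = 2.800000, DF = 0.727381, PV = 2.036668
  t = 5.0000: CF_t = 102.800000, DF = 0.702106, PV = 72.176457
Price P = sum_t PV_t = 93.380125
Convexity numerator sum_t t*(t + 1/m) * CF_t / (1+y/m)^(m*t + 2):
  t = 0.5000: term = 1.259067
  t = 1.0000: term = 3.645946
  t = 1.5000: term = 7.038506
  t = 2.0000: term = 11.323208
  t = 2.5000: term = 16.394607
  t = 3.0000: term = 22.154874
  t = 3.5000: term = 28.513352
  t = 4.0000: term = 35.386123
  t = 4.5000: term = 42.695612
  t = 5.0000: term = 1849.305850
Convexity = (1/P) * sum = 2017.717146 / 93.380125 = 21.607565

Answer: Convexity = 21.6076


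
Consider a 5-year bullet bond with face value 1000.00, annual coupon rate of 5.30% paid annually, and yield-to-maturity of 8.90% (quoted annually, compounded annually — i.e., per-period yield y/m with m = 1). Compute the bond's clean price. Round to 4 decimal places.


Coupon per period c = face * coupon_rate / m = 53.000000
Periods per year m = 1; per-period yield y/m = 0.089000
Number of cashflows N = 5
Cashflows (t years, CF_t, discount factor 1/(1+y/m)^(m*t), PV):
  t = 1.0000: CF_t = 53.000000, DF = 0.918274, PV = 48.668503
  t = 2.0000: CF_t = 53.000000, DF = 0.843226, PV = 44.691004
  t = 3.0000: CF_t = 53.000000, DF = 0.774313, PV = 41.038571
  t = 4.0000: CF_t = 53.000000, DF = 0.711031, PV = 37.684638
  t = 5.0000: CF_t = 1053.000000, DF = 0.652921, PV = 687.525756
Price P = sum_t PV_t = 859.608473

Answer: Price = 859.6085


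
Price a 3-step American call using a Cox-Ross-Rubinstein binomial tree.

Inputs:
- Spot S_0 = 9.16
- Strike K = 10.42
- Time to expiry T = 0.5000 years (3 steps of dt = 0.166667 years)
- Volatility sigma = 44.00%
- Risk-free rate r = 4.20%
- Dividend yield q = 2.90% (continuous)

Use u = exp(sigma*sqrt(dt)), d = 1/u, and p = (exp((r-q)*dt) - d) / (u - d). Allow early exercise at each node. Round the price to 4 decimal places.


Answer: Price = V(0,0) = 0.6900

Derivation:
dt = T/N = 0.166667
u = exp(sigma*sqrt(dt)) = 1.196774; d = 1/u = 0.835580
p = (exp((r-q)*dt) - d) / (u - d) = 0.461218
Discount per step: exp(-r*dt) = 0.993024
Stock lattice S(k, i) with i counting down-moves:
  k=0: S(0,0) = 9.1600
  k=1: S(1,0) = 10.9624; S(1,1) = 7.6539
  k=2: S(2,0) = 13.1196; S(2,1) = 9.1600; S(2,2) = 6.3955
  k=3: S(3,0) = 15.7011; S(3,1) = 10.9624; S(3,2) = 7.6539; S(3,3) = 5.3439
Terminal payoffs V(N, i) = max(S_T - K, 0):
  V(3,0) = 5.281149; V(3,1) = 0.542446; V(3,2) = 0.000000; V(3,3) = 0.000000
Backward induction: V(k, i) = exp(-r*dt) * [p * V(k+1, i) + (1-p) * V(k+1, i+1)]; then take max(V_cont, immediate exercise) for American.
  V(2,0) = exp(-r*dt) * [p*5.281149 + (1-p)*0.542446] = 2.708993; exercise = 2.699566; V(2,0) = max -> 2.708993
  V(2,1) = exp(-r*dt) * [p*0.542446 + (1-p)*0.000000] = 0.248441; exercise = 0.000000; V(2,1) = max -> 0.248441
  V(2,2) = exp(-r*dt) * [p*0.000000 + (1-p)*0.000000] = 0.000000; exercise = 0.000000; V(2,2) = max -> 0.000000
  V(1,0) = exp(-r*dt) * [p*2.708993 + (1-p)*0.248441] = 1.373643; exercise = 0.542446; V(1,0) = max -> 1.373643
  V(1,1) = exp(-r*dt) * [p*0.248441 + (1-p)*0.000000] = 0.113786; exercise = 0.000000; V(1,1) = max -> 0.113786
  V(0,0) = exp(-r*dt) * [p*1.373643 + (1-p)*0.113786] = 0.690008; exercise = 0.000000; V(0,0) = max -> 0.690008


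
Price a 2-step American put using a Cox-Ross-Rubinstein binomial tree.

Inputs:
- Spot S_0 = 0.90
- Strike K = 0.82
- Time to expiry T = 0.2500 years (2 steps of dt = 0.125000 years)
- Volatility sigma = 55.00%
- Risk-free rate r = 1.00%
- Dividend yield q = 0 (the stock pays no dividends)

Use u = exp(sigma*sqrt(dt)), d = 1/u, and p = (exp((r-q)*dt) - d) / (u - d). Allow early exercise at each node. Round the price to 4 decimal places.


dt = T/N = 0.125000
u = exp(sigma*sqrt(dt)) = 1.214648; d = 1/u = 0.823284
p = (exp((r-q)*dt) - d) / (u - d) = 0.454735
Discount per step: exp(-r*dt) = 0.998751
Stock lattice S(k, i) with i counting down-moves:
  k=0: S(0,0) = 0.9000
  k=1: S(1,0) = 1.0932; S(1,1) = 0.7410
  k=2: S(2,0) = 1.3278; S(2,1) = 0.9000; S(2,2) = 0.6100
Terminal payoffs V(N, i) = max(K - S_T, 0):
  V(2,0) = 0.000000; V(2,1) = 0.000000; V(2,2) = 0.209983
Backward induction: V(k, i) = exp(-r*dt) * [p * V(k+1, i) + (1-p) * V(k+1, i+1)]; then take max(V_cont, immediate exercise) for American.
  V(1,0) = exp(-r*dt) * [p*0.000000 + (1-p)*0.000000] = 0.000000; exercise = 0.000000; V(1,0) = max -> 0.000000
  V(1,1) = exp(-r*dt) * [p*0.000000 + (1-p)*0.209983] = 0.114354; exercise = 0.079045; V(1,1) = max -> 0.114354
  V(0,0) = exp(-r*dt) * [p*0.000000 + (1-p)*0.114354] = 0.062275; exercise = 0.000000; V(0,0) = max -> 0.062275

Answer: Price = V(0,0) = 0.0623


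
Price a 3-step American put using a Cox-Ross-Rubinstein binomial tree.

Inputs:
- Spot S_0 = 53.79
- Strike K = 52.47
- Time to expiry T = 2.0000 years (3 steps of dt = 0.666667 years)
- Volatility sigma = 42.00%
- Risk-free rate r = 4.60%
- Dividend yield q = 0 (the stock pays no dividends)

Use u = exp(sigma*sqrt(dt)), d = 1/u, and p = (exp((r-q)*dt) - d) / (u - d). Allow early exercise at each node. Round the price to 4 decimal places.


dt = T/N = 0.666667
u = exp(sigma*sqrt(dt)) = 1.409068; d = 1/u = 0.709689
p = (exp((r-q)*dt) - d) / (u - d) = 0.459626
Discount per step: exp(-r*dt) = 0.969799
Stock lattice S(k, i) with i counting down-moves:
  k=0: S(0,0) = 53.7900
  k=1: S(1,0) = 75.7938; S(1,1) = 38.1742
  k=2: S(2,0) = 106.7986; S(2,1) = 53.7900; S(2,2) = 27.0918
  k=3: S(3,0) = 150.4865; S(3,1) = 75.7938; S(3,2) = 38.1742; S(3,3) = 19.2267
Terminal payoffs V(N, i) = max(K - S_T, 0):
  V(3,0) = 0.000000; V(3,1) = 0.000000; V(3,2) = 14.295834; V(3,3) = 33.243263
Backward induction: V(k, i) = exp(-r*dt) * [p * V(k+1, i) + (1-p) * V(k+1, i+1)]; then take max(V_cont, immediate exercise) for American.
  V(2,0) = exp(-r*dt) * [p*0.000000 + (1-p)*0.000000] = 0.000000; exercise = 0.000000; V(2,0) = max -> 0.000000
  V(2,1) = exp(-r*dt) * [p*0.000000 + (1-p)*14.295834] = 7.491790; exercise = 0.000000; V(2,1) = max -> 7.491790
  V(2,2) = exp(-r*dt) * [p*14.295834 + (1-p)*33.243263] = 23.793560; exercise = 25.378218; V(2,2) = max -> 25.378218
  V(1,0) = exp(-r*dt) * [p*0.000000 + (1-p)*7.491790] = 3.926103; exercise = 0.000000; V(1,0) = max -> 3.926103
  V(1,1) = exp(-r*dt) * [p*7.491790 + (1-p)*25.378218] = 16.638985; exercise = 14.295834; V(1,1) = max -> 16.638985
  V(0,0) = exp(-r*dt) * [p*3.926103 + (1-p)*16.638985] = 10.469768; exercise = 0.000000; V(0,0) = max -> 10.469768

Answer: Price = V(0,0) = 10.4698


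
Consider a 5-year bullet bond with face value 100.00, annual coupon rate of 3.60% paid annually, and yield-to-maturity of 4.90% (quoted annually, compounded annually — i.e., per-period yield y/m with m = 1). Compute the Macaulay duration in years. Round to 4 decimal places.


Answer: Macaulay duration = 4.6529 years

Derivation:
Coupon per period c = face * coupon_rate / m = 3.600000
Periods per year m = 1; per-period yield y/m = 0.049000
Number of cashflows N = 5
Cashflows (t years, CF_t, discount factor 1/(1+y/m)^(m*t), PV):
  t = 1.0000: CF_t = 3.600000, DF = 0.953289, PV = 3.431840
  t = 2.0000: CF_t = 3.600000, DF = 0.908760, PV = 3.271535
  t = 3.0000: CF_t = 3.600000, DF = 0.866310, PV = 3.118717
  t = 4.0000: CF_t = 3.600000, DF = 0.825844, PV = 2.973039
  t = 5.0000: CF_t = 103.600000, DF = 0.787268, PV = 81.560957
Price P = sum_t PV_t = 94.356088
Macaulay numerator sum_t t * PV_t:
  t * PV_t at t = 1.0000: 3.431840
  t * PV_t at t = 2.0000: 6.543069
  t * PV_t at t = 3.0000: 9.356152
  t * PV_t at t = 4.0000: 11.892154
  t * PV_t at t = 5.0000: 407.804786
Macaulay duration D = (sum_t t * PV_t) / P = 439.028002 / 94.356088 = 4.652885


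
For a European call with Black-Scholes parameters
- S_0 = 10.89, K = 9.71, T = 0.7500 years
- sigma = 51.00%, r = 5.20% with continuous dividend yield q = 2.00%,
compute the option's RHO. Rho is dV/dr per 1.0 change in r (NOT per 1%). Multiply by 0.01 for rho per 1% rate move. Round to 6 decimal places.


Answer: Rho = 3.761935

Derivation:
d1 = 0.5348440548; d2 = 0.0931710989
phi(d1) = 0.3457747890; exp(-qT) = 0.9851119396; exp(-rT) = 0.9617507091
N(d2) = 0.5371161829
Rho = K*T*exp(-rT)*N(d2) = 9.7100 * 0.7500 * 0.9617507091 * 0.5371161829 = 3.761935


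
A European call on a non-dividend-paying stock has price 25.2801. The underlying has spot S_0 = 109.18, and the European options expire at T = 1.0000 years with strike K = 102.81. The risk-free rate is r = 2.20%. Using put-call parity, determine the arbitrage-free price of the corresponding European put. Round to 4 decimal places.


Put-call parity: C - P = S_0 * exp(-qT) - K * exp(-rT).
S_0 * exp(-qT) = 109.1800 * 1.00000000 = 109.18000000
K * exp(-rT) = 102.8100 * 0.97824024 = 100.57287857
P = C - S*exp(-qT) + K*exp(-rT)
P = 25.2801 - 109.18000000 + 100.57287857 = 16.6730

Answer: Put price = 16.6730


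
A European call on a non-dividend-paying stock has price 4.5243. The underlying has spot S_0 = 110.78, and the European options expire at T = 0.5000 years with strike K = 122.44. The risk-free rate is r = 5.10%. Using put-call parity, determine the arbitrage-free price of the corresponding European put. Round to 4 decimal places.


Answer: Put price = 13.1016

Derivation:
Put-call parity: C - P = S_0 * exp(-qT) - K * exp(-rT).
S_0 * exp(-qT) = 110.7800 * 1.00000000 = 110.78000000
K * exp(-rT) = 122.4400 * 0.97482238 = 119.35725208
P = C - S*exp(-qT) + K*exp(-rT)
P = 4.5243 - 110.78000000 + 119.35725208 = 13.1016


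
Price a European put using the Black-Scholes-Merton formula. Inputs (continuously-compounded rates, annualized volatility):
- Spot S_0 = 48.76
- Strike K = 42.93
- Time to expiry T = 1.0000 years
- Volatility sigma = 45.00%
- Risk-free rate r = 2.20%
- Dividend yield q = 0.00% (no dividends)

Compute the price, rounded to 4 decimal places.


d1 = (ln(S/K) + (r - q + 0.5*sigma^2) * T) / (sigma * sqrt(T)) = 0.55686538
d2 = d1 - sigma * sqrt(T) = 0.10686538
exp(-rT) = 0.97824024; exp(-qT) = 1.00000000
P = K * exp(-rT) * N(-d2) - S_0 * exp(-qT) * N(-d1)
N(-d1) = 0.28880970; N(-d2) = 0.45744789
P = 42.9300 * 0.97824024 * 0.45744789 - 48.7600 * 1.00000000 * 0.28880970 = 5.1286

Answer: Price = 5.1286


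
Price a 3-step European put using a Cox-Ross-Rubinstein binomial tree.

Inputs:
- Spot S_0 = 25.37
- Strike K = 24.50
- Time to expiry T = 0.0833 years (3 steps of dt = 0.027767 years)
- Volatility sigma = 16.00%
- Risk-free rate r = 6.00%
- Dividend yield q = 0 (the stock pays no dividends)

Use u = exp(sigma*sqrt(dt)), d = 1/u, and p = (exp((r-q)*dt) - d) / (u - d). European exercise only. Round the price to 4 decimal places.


Answer: Price = V(0,0) = 0.1155

Derivation:
dt = T/N = 0.027767
u = exp(sigma*sqrt(dt)) = 1.027020; d = 1/u = 0.973691
p = (exp((r-q)*dt) - d) / (u - d) = 0.524601
Discount per step: exp(-r*dt) = 0.998335
Stock lattice S(k, i) with i counting down-moves:
  k=0: S(0,0) = 25.3700
  k=1: S(1,0) = 26.0555; S(1,1) = 24.7025
  k=2: S(2,0) = 26.7595; S(2,1) = 25.3700; S(2,2) = 24.0526
  k=3: S(3,0) = 27.4826; S(3,1) = 26.0555; S(3,2) = 24.7025; S(3,3) = 23.4198
Terminal payoffs V(N, i) = max(K - S_T, 0):
  V(3,0) = 0.000000; V(3,1) = 0.000000; V(3,2) = 0.000000; V(3,3) = 1.080164
Backward induction: V(k, i) = exp(-r*dt) * [p * V(k+1, i) + (1-p) * V(k+1, i+1)].
  V(2,0) = exp(-r*dt) * [p*0.000000 + (1-p)*0.000000] = 0.000000
  V(2,1) = exp(-r*dt) * [p*0.000000 + (1-p)*0.000000] = 0.000000
  V(2,2) = exp(-r*dt) * [p*0.000000 + (1-p)*1.080164] = 0.512654
  V(1,0) = exp(-r*dt) * [p*0.000000 + (1-p)*0.000000] = 0.000000
  V(1,1) = exp(-r*dt) * [p*0.000000 + (1-p)*0.512654] = 0.243309
  V(0,0) = exp(-r*dt) * [p*0.000000 + (1-p)*0.243309] = 0.115476


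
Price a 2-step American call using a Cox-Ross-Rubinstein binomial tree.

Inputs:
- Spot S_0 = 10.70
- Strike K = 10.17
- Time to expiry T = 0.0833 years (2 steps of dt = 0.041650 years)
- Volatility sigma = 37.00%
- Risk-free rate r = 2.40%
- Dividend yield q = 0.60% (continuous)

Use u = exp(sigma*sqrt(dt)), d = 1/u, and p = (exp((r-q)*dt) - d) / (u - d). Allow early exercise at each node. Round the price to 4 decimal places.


Answer: Price = V(0,0) = 0.8006

Derivation:
dt = T/N = 0.041650
u = exp(sigma*sqrt(dt)) = 1.078435; d = 1/u = 0.927270
p = (exp((r-q)*dt) - d) / (u - d) = 0.486093
Discount per step: exp(-r*dt) = 0.999001
Stock lattice S(k, i) with i counting down-moves:
  k=0: S(0,0) = 10.7000
  k=1: S(1,0) = 11.5393; S(1,1) = 9.9218
  k=2: S(2,0) = 12.4443; S(2,1) = 10.7000; S(2,2) = 9.2002
Terminal payoffs V(N, i) = max(S_T - K, 0):
  V(2,0) = 2.274334; V(2,1) = 0.530000; V(2,2) = 0.000000
Backward induction: V(k, i) = exp(-r*dt) * [p * V(k+1, i) + (1-p) * V(k+1, i+1)]; then take max(V_cont, immediate exercise) for American.
  V(1,0) = exp(-r*dt) * [p*2.274334 + (1-p)*0.530000] = 1.376531; exercise = 1.369253; V(1,0) = max -> 1.376531
  V(1,1) = exp(-r*dt) * [p*0.530000 + (1-p)*0.000000] = 0.257372; exercise = 0.000000; V(1,1) = max -> 0.257372
  V(0,0) = exp(-r*dt) * [p*1.376531 + (1-p)*0.257372] = 0.800586; exercise = 0.530000; V(0,0) = max -> 0.800586


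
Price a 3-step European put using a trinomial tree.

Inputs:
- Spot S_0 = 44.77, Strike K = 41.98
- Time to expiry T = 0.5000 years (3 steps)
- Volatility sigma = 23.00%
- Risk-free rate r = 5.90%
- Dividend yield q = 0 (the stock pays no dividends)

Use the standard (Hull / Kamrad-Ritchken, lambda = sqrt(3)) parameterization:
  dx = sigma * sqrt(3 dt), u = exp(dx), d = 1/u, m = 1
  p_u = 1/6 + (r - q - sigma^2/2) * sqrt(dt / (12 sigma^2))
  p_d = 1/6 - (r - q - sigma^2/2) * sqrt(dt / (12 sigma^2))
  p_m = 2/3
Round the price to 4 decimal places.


dt = T/N = 0.166667; dx = sigma*sqrt(3*dt) = 0.162635
u = exp(dx) = 1.176607; d = 1/u = 0.849902
p_u = 0.183345, p_m = 0.666667, p_d = 0.149988
Discount per step: exp(-r*dt) = 0.990215
Stock lattice S(k, j) with j the centered position index:
  k=0: S(0,+0) = 44.7700
  k=1: S(1,-1) = 38.0501; S(1,+0) = 44.7700; S(1,+1) = 52.6767
  k=2: S(2,-2) = 32.3388; S(2,-1) = 38.0501; S(2,+0) = 44.7700; S(2,+1) = 52.6767; S(2,+2) = 61.9797
  k=3: S(3,-3) = 27.4848; S(3,-2) = 32.3388; S(3,-1) = 38.0501; S(3,+0) = 44.7700; S(3,+1) = 52.6767; S(3,+2) = 61.9797; S(3,+3) = 72.9258
Terminal payoffs V(N, j) = max(K - S_T, 0):
  V(3,-3) = 14.495160; V(3,-2) = 9.641155; V(3,-1) = 3.929900; V(3,+0) = 0.000000; V(3,+1) = 0.000000; V(3,+2) = 0.000000; V(3,+3) = 0.000000
Backward induction: V(k, j) = exp(-r*dt) * [p_u * V(k+1, j+1) + p_m * V(k+1, j) + p_d * V(k+1, j-1)]
  V(2,-2) = exp(-r*dt) * [p_u*3.929900 + p_m*9.641155 + p_d*14.495160] = 9.230849
  V(2,-1) = exp(-r*dt) * [p_u*0.000000 + p_m*3.929900 + p_d*9.641155] = 4.026206
  V(2,+0) = exp(-r*dt) * [p_u*0.000000 + p_m*0.000000 + p_d*3.929900] = 0.583671
  V(2,+1) = exp(-r*dt) * [p_u*0.000000 + p_m*0.000000 + p_d*0.000000] = 0.000000
  V(2,+2) = exp(-r*dt) * [p_u*0.000000 + p_m*0.000000 + p_d*0.000000] = 0.000000
  V(1,-1) = exp(-r*dt) * [p_u*0.583671 + p_m*4.026206 + p_d*9.230849] = 4.134809
  V(1,+0) = exp(-r*dt) * [p_u*0.000000 + p_m*0.583671 + p_d*4.026206] = 0.983281
  V(1,+1) = exp(-r*dt) * [p_u*0.000000 + p_m*0.000000 + p_d*0.583671] = 0.086687
  V(0,+0) = exp(-r*dt) * [p_u*0.086687 + p_m*0.983281 + p_d*4.134809] = 1.278948

Answer: Price = V(0,0) = 1.2789
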